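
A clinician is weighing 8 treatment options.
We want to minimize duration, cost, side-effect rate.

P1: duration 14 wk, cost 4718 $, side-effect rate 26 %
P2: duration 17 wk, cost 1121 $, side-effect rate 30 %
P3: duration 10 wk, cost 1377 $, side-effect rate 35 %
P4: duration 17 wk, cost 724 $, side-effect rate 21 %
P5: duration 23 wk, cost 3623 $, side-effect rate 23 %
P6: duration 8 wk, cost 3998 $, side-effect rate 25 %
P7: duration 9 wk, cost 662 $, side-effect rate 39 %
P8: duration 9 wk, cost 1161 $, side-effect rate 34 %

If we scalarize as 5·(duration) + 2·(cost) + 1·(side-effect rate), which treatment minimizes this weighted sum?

P1: 5·14 + 2·4718 + 1·26 = 9532
P2: 5·17 + 2·1121 + 1·30 = 2357
P3: 5·10 + 2·1377 + 1·35 = 2839
P4: 5·17 + 2·724 + 1·21 = 1554
P5: 5·23 + 2·3623 + 1·23 = 7384
P6: 5·8 + 2·3998 + 1·25 = 8061
P7: 5·9 + 2·662 + 1·39 = 1408
P8: 5·9 + 2·1161 + 1·34 = 2401
Lowest: P7 at 1408.

P7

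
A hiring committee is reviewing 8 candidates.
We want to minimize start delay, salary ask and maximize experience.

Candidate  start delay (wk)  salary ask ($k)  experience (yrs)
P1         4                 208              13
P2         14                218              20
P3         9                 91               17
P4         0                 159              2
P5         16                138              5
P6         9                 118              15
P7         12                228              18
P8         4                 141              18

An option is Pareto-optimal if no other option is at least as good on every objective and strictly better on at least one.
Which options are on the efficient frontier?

P1: dominated by P8 (start delay 4≤4, salary ask 141≤208, experience 18≥13).
P2: not dominated (best experience).
P3: not dominated (best salary ask).
P4: not dominated (best start delay).
P5: dominated by P3 (start delay 9≤16, salary ask 91≤138, experience 17≥5).
P6: dominated by P3 (start delay 9≤9, salary ask 91≤118, experience 17≥15).
P7: dominated by P8 (start delay 4≤12, salary ask 141≤228, experience 18≥18).
P8: not dominated.

P2, P3, P4, P8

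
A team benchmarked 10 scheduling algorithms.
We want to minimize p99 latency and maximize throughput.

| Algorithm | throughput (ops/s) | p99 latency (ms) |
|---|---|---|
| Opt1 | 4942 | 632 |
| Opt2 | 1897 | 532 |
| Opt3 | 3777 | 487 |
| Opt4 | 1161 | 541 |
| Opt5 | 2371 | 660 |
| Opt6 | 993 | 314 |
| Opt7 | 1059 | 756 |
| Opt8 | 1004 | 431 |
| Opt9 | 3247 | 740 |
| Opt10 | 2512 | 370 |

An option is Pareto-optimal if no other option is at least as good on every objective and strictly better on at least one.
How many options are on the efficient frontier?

4

Opt1: not dominated (best throughput).
Opt2: dominated by Opt3 (throughput 3777≥1897, p99 latency 487≤532).
Opt3: not dominated.
Opt4: dominated by Opt2 (throughput 1897≥1161, p99 latency 532≤541).
Opt5: dominated by Opt1 (throughput 4942≥2371, p99 latency 632≤660).
Opt6: not dominated (best p99 latency).
Opt7: dominated by Opt1 (throughput 4942≥1059, p99 latency 632≤756).
Opt8: dominated by Opt10 (throughput 2512≥1004, p99 latency 370≤431).
Opt9: dominated by Opt1 (throughput 4942≥3247, p99 latency 632≤740).
Opt10: not dominated.
Pareto-optimal: Opt1, Opt3, Opt6, Opt10 → 4.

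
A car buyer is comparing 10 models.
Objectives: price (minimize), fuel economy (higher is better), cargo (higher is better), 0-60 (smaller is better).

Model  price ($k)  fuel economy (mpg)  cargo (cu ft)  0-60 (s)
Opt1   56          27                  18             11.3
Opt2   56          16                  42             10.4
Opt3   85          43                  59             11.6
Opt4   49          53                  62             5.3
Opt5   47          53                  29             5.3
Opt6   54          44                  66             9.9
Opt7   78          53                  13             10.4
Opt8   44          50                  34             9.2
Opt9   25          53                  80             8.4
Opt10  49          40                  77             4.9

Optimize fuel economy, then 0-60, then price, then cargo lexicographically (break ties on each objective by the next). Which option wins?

First maximize fuel economy: best is 53, kept {Opt4, Opt5, Opt7, Opt9}.
Then minimize 0-60: best is 5.3, kept {Opt4, Opt5}.
Then minimize price: best is 47, kept {Opt5}.

Opt5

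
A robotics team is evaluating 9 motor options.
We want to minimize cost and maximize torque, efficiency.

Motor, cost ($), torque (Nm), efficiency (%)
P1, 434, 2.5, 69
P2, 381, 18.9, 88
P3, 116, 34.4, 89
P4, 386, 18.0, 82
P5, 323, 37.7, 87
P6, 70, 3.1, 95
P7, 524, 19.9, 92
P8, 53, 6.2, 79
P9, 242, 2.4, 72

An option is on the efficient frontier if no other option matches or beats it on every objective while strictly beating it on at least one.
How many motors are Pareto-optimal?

P1: dominated by P2 (cost 381≤434, torque 18.9≥2.5, efficiency 88≥69).
P2: dominated by P3 (cost 116≤381, torque 34.4≥18.9, efficiency 89≥88).
P3: not dominated.
P4: dominated by P2 (cost 381≤386, torque 18.9≥18.0, efficiency 88≥82).
P5: not dominated (best torque).
P6: not dominated (best efficiency).
P7: not dominated.
P8: not dominated (best cost).
P9: dominated by P3 (cost 116≤242, torque 34.4≥2.4, efficiency 89≥72).
Pareto-optimal: P3, P5, P6, P7, P8 → 5.

5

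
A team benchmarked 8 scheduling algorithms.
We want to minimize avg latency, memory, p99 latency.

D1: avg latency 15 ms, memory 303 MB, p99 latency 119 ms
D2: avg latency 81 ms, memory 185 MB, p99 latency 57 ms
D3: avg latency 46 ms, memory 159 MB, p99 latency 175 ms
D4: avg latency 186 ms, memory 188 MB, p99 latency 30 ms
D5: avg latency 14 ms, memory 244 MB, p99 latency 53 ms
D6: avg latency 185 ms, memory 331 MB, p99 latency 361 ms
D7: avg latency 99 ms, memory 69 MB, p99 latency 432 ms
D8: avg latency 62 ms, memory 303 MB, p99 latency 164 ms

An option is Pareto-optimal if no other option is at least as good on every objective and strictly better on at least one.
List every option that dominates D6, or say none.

D1: avg latency 15≤185, memory 303≤331, p99 latency 119≤361 — dominates D6.
D2: avg latency 81≤185, memory 185≤331, p99 latency 57≤361 — dominates D6.
D3: avg latency 46≤185, memory 159≤331, p99 latency 175≤361 — dominates D6.
D5: avg latency 14≤185, memory 244≤331, p99 latency 53≤361 — dominates D6.
D8: avg latency 62≤185, memory 303≤331, p99 latency 164≤361 — dominates D6.
Others (D4, D7) are each worse than D6 on at least one objective.

D1, D2, D3, D5, D8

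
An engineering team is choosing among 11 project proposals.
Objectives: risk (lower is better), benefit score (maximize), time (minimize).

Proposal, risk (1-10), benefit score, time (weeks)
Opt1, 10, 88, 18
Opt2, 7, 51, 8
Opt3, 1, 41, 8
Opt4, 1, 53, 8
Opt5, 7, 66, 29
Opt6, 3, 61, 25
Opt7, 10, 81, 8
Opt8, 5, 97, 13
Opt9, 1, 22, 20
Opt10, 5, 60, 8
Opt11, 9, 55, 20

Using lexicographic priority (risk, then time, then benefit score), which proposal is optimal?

Opt4

First minimize risk: best is 1, kept {Opt3, Opt4, Opt9}.
Then minimize time: best is 8, kept {Opt3, Opt4}.
Then maximize benefit score: best is 53, kept {Opt4}.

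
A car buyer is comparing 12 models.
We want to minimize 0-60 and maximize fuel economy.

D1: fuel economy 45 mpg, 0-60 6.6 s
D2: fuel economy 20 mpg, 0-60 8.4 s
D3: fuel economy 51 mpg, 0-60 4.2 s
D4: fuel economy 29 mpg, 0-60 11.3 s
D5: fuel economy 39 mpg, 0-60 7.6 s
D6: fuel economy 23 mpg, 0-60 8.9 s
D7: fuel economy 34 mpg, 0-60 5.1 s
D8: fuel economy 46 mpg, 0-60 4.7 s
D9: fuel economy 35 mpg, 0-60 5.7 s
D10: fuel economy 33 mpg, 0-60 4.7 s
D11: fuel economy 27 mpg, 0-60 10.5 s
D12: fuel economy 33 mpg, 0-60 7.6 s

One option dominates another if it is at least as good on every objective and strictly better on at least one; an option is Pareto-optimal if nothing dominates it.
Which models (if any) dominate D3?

D1: worse on fuel economy (45 vs 51).
D2: worse on fuel economy (20 vs 51).
D4: worse on fuel economy (29 vs 51).
D5: worse on fuel economy (39 vs 51).
D6: worse on fuel economy (23 vs 51).
D7: worse on fuel economy (34 vs 51).
D8: worse on fuel economy (46 vs 51).
D9: worse on fuel economy (35 vs 51).
D10: worse on fuel economy (33 vs 51).
D11: worse on fuel economy (27 vs 51).
D12: worse on fuel economy (33 vs 51).
No option dominates D3.

none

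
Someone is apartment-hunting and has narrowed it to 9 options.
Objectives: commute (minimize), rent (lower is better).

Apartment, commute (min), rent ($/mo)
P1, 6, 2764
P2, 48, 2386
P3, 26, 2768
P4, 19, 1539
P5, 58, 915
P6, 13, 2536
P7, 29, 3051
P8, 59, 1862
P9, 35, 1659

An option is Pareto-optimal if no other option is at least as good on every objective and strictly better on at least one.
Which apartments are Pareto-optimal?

P1: not dominated (best commute).
P2: dominated by P4 (commute 19≤48, rent 1539≤2386).
P3: dominated by P1 (commute 6≤26, rent 2764≤2768).
P4: not dominated.
P5: not dominated (best rent).
P6: not dominated.
P7: dominated by P1 (commute 6≤29, rent 2764≤3051).
P8: dominated by P4 (commute 19≤59, rent 1539≤1862).
P9: dominated by P4 (commute 19≤35, rent 1539≤1659).

P1, P4, P5, P6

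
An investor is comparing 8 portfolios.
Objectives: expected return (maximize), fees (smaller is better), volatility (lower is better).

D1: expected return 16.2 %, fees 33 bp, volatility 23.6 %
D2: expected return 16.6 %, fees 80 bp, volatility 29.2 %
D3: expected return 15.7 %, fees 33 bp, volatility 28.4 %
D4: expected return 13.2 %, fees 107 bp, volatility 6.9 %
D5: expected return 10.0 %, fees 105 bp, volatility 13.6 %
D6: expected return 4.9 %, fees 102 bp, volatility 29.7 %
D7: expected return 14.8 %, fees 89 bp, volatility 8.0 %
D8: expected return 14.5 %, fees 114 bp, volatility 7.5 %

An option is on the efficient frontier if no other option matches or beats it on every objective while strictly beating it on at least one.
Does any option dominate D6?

Yes

D1 vs D6: expected return 16.2≥4.9, fees 33≤102, volatility 23.6≤29.7 — D1 is at least as good on every objective and strictly better on at least one, so D1 dominates D6.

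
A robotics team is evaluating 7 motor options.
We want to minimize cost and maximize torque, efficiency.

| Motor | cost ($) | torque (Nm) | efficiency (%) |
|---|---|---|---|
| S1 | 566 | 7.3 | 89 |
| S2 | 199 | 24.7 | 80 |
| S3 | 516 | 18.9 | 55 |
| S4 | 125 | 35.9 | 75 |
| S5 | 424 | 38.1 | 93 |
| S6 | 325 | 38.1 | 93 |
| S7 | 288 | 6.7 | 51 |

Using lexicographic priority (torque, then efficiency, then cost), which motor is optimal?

First maximize torque: best is 38.1, kept {S5, S6}.
Then maximize efficiency: best is 93, kept {S5, S6}.
Then minimize cost: best is 325, kept {S6}.

S6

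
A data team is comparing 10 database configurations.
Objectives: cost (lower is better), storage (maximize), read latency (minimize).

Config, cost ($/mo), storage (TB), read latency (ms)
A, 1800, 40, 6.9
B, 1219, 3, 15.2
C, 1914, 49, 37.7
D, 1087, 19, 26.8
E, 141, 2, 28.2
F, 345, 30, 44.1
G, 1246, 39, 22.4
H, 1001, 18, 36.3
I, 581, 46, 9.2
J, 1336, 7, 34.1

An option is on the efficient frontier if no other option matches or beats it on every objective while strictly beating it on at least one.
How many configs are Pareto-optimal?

A: not dominated (best read latency).
B: dominated by I (cost 581≤1219, storage 46≥3, read latency 9.2≤15.2).
C: not dominated (best storage).
D: dominated by I (cost 581≤1087, storage 46≥19, read latency 9.2≤26.8).
E: not dominated (best cost).
F: not dominated.
G: dominated by I (cost 581≤1246, storage 46≥39, read latency 9.2≤22.4).
H: dominated by I (cost 581≤1001, storage 46≥18, read latency 9.2≤36.3).
I: not dominated.
J: dominated by D (cost 1087≤1336, storage 19≥7, read latency 26.8≤34.1).
Pareto-optimal: A, C, E, F, I → 5.

5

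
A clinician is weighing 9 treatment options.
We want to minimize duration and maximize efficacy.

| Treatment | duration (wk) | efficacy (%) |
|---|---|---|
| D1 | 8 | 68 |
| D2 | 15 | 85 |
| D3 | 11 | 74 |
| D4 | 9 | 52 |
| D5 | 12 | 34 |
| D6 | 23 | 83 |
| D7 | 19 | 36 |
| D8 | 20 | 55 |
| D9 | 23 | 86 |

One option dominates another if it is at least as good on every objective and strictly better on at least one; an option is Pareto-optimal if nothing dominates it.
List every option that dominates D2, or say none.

none

D1: worse on efficacy (68 vs 85).
D3: worse on efficacy (74 vs 85).
D4: worse on efficacy (52 vs 85).
D5: worse on efficacy (34 vs 85).
D6: worse on duration (23 vs 15).
D7: worse on duration (19 vs 15).
D8: worse on duration (20 vs 15).
D9: worse on duration (23 vs 15).
No option dominates D2.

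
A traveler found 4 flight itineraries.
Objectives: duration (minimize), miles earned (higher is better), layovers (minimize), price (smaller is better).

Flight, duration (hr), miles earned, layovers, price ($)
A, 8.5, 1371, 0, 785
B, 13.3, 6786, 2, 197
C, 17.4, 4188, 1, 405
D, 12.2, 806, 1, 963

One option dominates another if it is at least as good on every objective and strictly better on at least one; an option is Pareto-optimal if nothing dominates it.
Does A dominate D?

A vs D: duration 8.5≤12.2, miles earned 1371≥806, layovers 0≤1, price 785≤963 — A is at least as good on every objective with at least one strict improvement.

Yes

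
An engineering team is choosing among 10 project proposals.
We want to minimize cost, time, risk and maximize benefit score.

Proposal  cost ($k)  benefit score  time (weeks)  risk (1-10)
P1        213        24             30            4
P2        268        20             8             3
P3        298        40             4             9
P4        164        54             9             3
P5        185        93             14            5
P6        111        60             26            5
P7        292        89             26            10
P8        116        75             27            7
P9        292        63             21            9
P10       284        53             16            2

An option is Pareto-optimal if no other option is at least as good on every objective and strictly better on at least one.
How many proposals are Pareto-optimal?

7

P1: dominated by P4 (cost 164≤213, benefit score 54≥24, time 9≤30, risk 3≤4).
P2: not dominated.
P3: not dominated (best time).
P4: not dominated.
P5: not dominated (best benefit score).
P6: not dominated (best cost).
P7: dominated by P5 (cost 185≤292, benefit score 93≥89, time 14≤26, risk 5≤10).
P8: not dominated.
P9: dominated by P5 (cost 185≤292, benefit score 93≥63, time 14≤21, risk 5≤9).
P10: not dominated (best risk).
Pareto-optimal: P2, P3, P4, P5, P6, P8, P10 → 7.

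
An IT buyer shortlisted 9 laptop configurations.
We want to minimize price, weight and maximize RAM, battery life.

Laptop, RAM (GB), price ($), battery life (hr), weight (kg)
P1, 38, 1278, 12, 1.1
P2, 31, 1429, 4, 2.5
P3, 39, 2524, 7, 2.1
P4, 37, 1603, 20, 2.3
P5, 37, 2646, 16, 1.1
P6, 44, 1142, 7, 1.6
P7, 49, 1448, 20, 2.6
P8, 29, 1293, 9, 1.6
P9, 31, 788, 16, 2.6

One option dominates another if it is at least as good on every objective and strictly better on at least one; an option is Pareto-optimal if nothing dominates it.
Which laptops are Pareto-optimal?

P1: not dominated.
P2: dominated by P1 (RAM 38≥31, price 1278≤1429, battery life 12≥4, weight 1.1≤2.5).
P3: dominated by P6 (RAM 44≥39, price 1142≤2524, battery life 7≥7, weight 1.6≤2.1).
P4: not dominated.
P5: not dominated.
P6: not dominated.
P7: not dominated (best RAM).
P8: dominated by P1 (RAM 38≥29, price 1278≤1293, battery life 12≥9, weight 1.1≤1.6).
P9: not dominated (best price).

P1, P4, P5, P6, P7, P9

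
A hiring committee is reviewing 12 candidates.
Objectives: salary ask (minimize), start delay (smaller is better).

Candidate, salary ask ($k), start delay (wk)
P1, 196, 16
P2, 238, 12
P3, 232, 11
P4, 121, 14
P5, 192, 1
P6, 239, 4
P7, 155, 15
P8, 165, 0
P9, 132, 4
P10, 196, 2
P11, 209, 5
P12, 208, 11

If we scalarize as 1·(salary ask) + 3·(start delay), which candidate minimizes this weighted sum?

P1: 1·196 + 3·16 = 244
P2: 1·238 + 3·12 = 274
P3: 1·232 + 3·11 = 265
P4: 1·121 + 3·14 = 163
P5: 1·192 + 3·1 = 195
P6: 1·239 + 3·4 = 251
P7: 1·155 + 3·15 = 200
P8: 1·165 + 3·0 = 165
P9: 1·132 + 3·4 = 144
P10: 1·196 + 3·2 = 202
P11: 1·209 + 3·5 = 224
P12: 1·208 + 3·11 = 241
Lowest: P9 at 144.

P9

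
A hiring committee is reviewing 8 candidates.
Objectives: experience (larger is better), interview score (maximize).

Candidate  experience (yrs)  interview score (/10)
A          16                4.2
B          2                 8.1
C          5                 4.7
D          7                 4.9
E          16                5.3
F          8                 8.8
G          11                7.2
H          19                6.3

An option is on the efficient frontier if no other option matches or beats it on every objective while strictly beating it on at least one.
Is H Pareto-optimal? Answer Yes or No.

A: worse on experience (16 vs 19).
B: worse on experience (2 vs 19).
C: worse on experience (5 vs 19).
D: worse on experience (7 vs 19).
E: worse on experience (16 vs 19).
F: worse on experience (8 vs 19).
G: worse on experience (11 vs 19).
No option is at least as good as H on every objective and strictly better on one.

Yes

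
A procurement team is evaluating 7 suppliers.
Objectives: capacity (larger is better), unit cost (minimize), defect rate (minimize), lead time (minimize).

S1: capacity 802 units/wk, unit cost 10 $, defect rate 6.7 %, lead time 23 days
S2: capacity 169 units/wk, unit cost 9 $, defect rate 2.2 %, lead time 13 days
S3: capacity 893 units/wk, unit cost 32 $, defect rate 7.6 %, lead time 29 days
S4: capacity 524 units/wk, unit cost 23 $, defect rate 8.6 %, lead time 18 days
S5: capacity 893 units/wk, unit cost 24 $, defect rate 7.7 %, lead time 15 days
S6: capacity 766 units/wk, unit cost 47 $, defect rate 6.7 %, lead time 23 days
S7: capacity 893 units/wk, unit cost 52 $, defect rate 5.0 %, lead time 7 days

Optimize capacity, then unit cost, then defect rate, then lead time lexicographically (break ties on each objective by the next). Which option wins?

S5

First maximize capacity: best is 893, kept {S3, S5, S7}.
Then minimize unit cost: best is 24, kept {S5}.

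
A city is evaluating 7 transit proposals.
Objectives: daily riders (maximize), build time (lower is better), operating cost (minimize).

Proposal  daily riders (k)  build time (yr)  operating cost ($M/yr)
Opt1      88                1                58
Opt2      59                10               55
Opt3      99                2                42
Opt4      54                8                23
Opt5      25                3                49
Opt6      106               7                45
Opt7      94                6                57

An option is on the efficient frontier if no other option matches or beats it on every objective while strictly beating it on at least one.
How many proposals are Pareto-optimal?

Opt1: not dominated (best build time).
Opt2: dominated by Opt3 (daily riders 99≥59, build time 2≤10, operating cost 42≤55).
Opt3: not dominated.
Opt4: not dominated (best operating cost).
Opt5: dominated by Opt3 (daily riders 99≥25, build time 2≤3, operating cost 42≤49).
Opt6: not dominated (best daily riders).
Opt7: dominated by Opt3 (daily riders 99≥94, build time 2≤6, operating cost 42≤57).
Pareto-optimal: Opt1, Opt3, Opt4, Opt6 → 4.

4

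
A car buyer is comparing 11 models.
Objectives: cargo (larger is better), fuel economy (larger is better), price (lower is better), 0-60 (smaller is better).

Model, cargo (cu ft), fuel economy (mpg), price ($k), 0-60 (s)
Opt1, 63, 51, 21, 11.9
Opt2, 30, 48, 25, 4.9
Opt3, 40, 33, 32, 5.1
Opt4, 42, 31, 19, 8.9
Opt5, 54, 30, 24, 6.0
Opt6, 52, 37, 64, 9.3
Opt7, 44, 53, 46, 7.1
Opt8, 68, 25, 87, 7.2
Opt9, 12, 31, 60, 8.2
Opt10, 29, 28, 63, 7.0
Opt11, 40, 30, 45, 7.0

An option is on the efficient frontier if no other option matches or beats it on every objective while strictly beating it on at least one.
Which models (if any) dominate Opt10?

Opt2: cargo 30≥29, fuel economy 48≥28, price 25≤63, 0-60 4.9≤7.0 — dominates Opt10.
Opt3: cargo 40≥29, fuel economy 33≥28, price 32≤63, 0-60 5.1≤7.0 — dominates Opt10.
Opt5: cargo 54≥29, fuel economy 30≥28, price 24≤63, 0-60 6.0≤7.0 — dominates Opt10.
Opt11: cargo 40≥29, fuel economy 30≥28, price 45≤63, 0-60 7.0≤7.0 — dominates Opt10.
Others (Opt1, Opt4, Opt6, Opt7, Opt8, Opt9) are each worse than Opt10 on at least one objective.

Opt2, Opt3, Opt5, Opt11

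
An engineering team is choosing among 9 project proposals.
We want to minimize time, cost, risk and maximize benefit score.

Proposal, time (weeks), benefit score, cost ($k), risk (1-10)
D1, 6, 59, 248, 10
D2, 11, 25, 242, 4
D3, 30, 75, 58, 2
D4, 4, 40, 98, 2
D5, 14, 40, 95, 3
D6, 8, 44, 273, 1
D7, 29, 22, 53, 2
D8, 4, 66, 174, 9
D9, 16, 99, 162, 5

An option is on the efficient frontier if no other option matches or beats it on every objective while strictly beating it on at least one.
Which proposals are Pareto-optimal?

D1: dominated by D8 (time 4≤6, benefit score 66≥59, cost 174≤248, risk 9≤10).
D2: dominated by D4 (time 4≤11, benefit score 40≥25, cost 98≤242, risk 2≤4).
D3: not dominated.
D4: not dominated.
D5: not dominated.
D6: not dominated (best risk).
D7: not dominated (best cost).
D8: not dominated.
D9: not dominated (best benefit score).

D3, D4, D5, D6, D7, D8, D9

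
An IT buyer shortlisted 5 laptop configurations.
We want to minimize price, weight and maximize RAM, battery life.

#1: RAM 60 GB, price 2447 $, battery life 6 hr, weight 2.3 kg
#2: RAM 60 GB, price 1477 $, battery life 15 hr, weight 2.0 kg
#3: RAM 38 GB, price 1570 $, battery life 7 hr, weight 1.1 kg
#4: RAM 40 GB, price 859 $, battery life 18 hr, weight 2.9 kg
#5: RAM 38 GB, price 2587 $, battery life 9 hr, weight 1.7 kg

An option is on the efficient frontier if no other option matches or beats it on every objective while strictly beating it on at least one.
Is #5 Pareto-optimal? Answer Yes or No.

#1: worse on battery life (6 vs 9).
#2: worse on weight (2.0 vs 1.7).
#3: worse on battery life (7 vs 9).
#4: worse on weight (2.9 vs 1.7).
No option is at least as good as #5 on every objective and strictly better on one.

Yes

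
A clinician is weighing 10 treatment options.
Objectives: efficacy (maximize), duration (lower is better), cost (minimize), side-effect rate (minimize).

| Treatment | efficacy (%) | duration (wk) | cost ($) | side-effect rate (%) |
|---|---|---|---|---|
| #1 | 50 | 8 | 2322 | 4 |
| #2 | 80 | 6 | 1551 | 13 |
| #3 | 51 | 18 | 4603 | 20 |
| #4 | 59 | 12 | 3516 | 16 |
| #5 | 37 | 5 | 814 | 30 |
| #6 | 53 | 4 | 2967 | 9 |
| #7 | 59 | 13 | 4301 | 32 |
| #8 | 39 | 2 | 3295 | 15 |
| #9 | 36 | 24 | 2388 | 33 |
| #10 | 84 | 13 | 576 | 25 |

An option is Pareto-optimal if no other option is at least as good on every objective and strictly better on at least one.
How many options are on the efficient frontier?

6

#1: not dominated (best side-effect rate).
#2: not dominated.
#3: dominated by #2 (efficacy 80≥51, duration 6≤18, cost 1551≤4603, side-effect rate 13≤20).
#4: dominated by #2 (efficacy 80≥59, duration 6≤12, cost 1551≤3516, side-effect rate 13≤16).
#5: not dominated.
#6: not dominated.
#7: dominated by #2 (efficacy 80≥59, duration 6≤13, cost 1551≤4301, side-effect rate 13≤32).
#8: not dominated (best duration).
#9: dominated by #1 (efficacy 50≥36, duration 8≤24, cost 2322≤2388, side-effect rate 4≤33).
#10: not dominated (best efficacy).
Pareto-optimal: #1, #2, #5, #6, #8, #10 → 6.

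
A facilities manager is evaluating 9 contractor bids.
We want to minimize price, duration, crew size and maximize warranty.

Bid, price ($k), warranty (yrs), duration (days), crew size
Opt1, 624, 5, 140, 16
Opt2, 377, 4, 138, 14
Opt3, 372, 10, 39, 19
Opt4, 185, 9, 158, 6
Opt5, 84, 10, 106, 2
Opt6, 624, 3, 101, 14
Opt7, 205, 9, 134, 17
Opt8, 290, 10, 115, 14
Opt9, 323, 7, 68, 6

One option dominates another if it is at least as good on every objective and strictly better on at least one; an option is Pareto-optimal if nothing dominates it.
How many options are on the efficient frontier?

Opt1: dominated by Opt5 (price 84≤624, warranty 10≥5, duration 106≤140, crew size 2≤16).
Opt2: dominated by Opt5 (price 84≤377, warranty 10≥4, duration 106≤138, crew size 2≤14).
Opt3: not dominated (best duration).
Opt4: dominated by Opt5 (price 84≤185, warranty 10≥9, duration 106≤158, crew size 2≤6).
Opt5: not dominated (best price).
Opt6: dominated by Opt9 (price 323≤624, warranty 7≥3, duration 68≤101, crew size 6≤14).
Opt7: dominated by Opt5 (price 84≤205, warranty 10≥9, duration 106≤134, crew size 2≤17).
Opt8: dominated by Opt5 (price 84≤290, warranty 10≥10, duration 106≤115, crew size 2≤14).
Opt9: not dominated.
Pareto-optimal: Opt3, Opt5, Opt9 → 3.

3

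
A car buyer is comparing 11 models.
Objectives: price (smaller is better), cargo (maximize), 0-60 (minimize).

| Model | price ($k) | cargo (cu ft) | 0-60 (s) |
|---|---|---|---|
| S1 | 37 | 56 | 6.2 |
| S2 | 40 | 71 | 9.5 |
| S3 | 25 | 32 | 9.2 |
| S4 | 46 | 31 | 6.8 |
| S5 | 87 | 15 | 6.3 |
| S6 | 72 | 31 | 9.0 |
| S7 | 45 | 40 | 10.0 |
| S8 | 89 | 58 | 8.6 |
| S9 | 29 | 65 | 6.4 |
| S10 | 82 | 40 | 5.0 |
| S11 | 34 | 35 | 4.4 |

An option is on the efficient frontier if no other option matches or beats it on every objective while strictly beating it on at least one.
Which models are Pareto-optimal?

S1, S2, S3, S9, S10, S11

S1: not dominated.
S2: not dominated (best cargo).
S3: not dominated (best price).
S4: dominated by S1 (price 37≤46, cargo 56≥31, 0-60 6.2≤6.8).
S5: dominated by S1 (price 37≤87, cargo 56≥15, 0-60 6.2≤6.3).
S6: dominated by S1 (price 37≤72, cargo 56≥31, 0-60 6.2≤9.0).
S7: dominated by S1 (price 37≤45, cargo 56≥40, 0-60 6.2≤10.0).
S8: dominated by S9 (price 29≤89, cargo 65≥58, 0-60 6.4≤8.6).
S9: not dominated.
S10: not dominated.
S11: not dominated (best 0-60).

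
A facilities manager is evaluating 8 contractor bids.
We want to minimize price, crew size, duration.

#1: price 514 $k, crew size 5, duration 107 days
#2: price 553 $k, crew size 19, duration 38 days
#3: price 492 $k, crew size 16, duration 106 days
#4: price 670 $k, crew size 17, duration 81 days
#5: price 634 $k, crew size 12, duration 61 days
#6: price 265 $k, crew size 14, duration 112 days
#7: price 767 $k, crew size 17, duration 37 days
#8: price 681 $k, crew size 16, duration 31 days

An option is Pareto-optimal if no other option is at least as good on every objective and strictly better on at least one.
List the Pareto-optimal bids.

#1: not dominated (best crew size).
#2: not dominated.
#3: not dominated.
#4: dominated by #5 (price 634≤670, crew size 12≤17, duration 61≤81).
#5: not dominated.
#6: not dominated (best price).
#7: dominated by #8 (price 681≤767, crew size 16≤17, duration 31≤37).
#8: not dominated (best duration).

#1, #2, #3, #5, #6, #8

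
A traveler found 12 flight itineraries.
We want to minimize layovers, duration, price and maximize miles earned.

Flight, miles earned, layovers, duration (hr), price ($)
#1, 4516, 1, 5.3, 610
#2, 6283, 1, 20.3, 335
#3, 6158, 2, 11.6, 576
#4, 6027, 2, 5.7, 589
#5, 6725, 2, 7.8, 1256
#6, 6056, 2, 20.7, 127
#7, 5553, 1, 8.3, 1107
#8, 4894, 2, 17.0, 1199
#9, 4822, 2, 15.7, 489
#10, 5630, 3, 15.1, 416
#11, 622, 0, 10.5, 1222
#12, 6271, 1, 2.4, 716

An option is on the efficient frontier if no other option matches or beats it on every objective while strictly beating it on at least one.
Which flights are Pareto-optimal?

#1, #2, #3, #4, #5, #6, #9, #10, #11, #12

#1: not dominated.
#2: not dominated.
#3: not dominated.
#4: not dominated.
#5: not dominated (best miles earned).
#6: not dominated (best price).
#7: dominated by #12 (miles earned 6271≥5553, layovers 1≤1, duration 2.4≤8.3, price 716≤1107).
#8: dominated by #3 (miles earned 6158≥4894, layovers 2≤2, duration 11.6≤17.0, price 576≤1199).
#9: not dominated.
#10: not dominated.
#11: not dominated (best layovers).
#12: not dominated (best duration).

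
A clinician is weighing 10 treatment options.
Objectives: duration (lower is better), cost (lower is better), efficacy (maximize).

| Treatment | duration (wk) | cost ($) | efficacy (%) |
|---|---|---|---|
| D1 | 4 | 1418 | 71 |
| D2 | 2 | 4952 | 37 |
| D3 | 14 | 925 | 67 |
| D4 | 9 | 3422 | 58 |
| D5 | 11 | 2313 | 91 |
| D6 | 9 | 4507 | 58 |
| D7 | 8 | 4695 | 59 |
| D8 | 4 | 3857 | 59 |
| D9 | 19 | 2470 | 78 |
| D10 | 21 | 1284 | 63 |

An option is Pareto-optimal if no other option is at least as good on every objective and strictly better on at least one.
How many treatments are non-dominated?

4

D1: not dominated.
D2: not dominated (best duration).
D3: not dominated (best cost).
D4: dominated by D1 (duration 4≤9, cost 1418≤3422, efficacy 71≥58).
D5: not dominated (best efficacy).
D6: dominated by D1 (duration 4≤9, cost 1418≤4507, efficacy 71≥58).
D7: dominated by D1 (duration 4≤8, cost 1418≤4695, efficacy 71≥59).
D8: dominated by D1 (duration 4≤4, cost 1418≤3857, efficacy 71≥59).
D9: dominated by D5 (duration 11≤19, cost 2313≤2470, efficacy 91≥78).
D10: dominated by D3 (duration 14≤21, cost 925≤1284, efficacy 67≥63).
Pareto-optimal: D1, D2, D3, D5 → 4.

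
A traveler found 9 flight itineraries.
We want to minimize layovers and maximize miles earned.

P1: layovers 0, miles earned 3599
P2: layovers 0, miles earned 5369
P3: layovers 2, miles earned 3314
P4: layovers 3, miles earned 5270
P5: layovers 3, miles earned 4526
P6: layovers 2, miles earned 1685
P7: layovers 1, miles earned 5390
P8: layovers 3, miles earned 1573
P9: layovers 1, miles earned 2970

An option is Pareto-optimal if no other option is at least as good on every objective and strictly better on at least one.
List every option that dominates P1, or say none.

P2

P2: layovers 0≤0, miles earned 5369≥3599 — dominates P1.
Others (P3, P4, P5, P6, P7, P8, P9) are each worse than P1 on at least one objective.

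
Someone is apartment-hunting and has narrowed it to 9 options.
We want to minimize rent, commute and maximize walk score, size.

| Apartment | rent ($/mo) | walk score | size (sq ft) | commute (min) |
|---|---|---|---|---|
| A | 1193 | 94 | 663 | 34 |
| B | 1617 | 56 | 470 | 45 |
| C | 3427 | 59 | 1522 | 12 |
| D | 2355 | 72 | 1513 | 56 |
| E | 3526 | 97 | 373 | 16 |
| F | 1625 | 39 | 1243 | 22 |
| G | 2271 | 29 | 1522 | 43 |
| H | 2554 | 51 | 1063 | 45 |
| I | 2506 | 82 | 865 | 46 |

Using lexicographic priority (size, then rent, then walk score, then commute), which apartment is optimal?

First maximize size: best is 1522, kept {C, G}.
Then minimize rent: best is 2271, kept {G}.

G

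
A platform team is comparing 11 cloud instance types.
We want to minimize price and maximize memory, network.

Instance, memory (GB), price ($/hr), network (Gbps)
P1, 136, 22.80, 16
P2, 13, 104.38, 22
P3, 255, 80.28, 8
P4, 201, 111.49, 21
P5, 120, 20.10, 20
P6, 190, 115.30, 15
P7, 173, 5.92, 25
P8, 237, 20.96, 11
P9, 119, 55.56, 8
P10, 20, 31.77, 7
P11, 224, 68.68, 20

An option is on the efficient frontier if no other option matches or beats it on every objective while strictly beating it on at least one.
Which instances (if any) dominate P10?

P1, P5, P7, P8

P1: memory 136≥20, price 22.80≤31.77, network 16≥7 — dominates P10.
P5: memory 120≥20, price 20.10≤31.77, network 20≥7 — dominates P10.
P7: memory 173≥20, price 5.92≤31.77, network 25≥7 — dominates P10.
P8: memory 237≥20, price 20.96≤31.77, network 11≥7 — dominates P10.
Others (P2, P3, P4, P6, P9, P11) are each worse than P10 on at least one objective.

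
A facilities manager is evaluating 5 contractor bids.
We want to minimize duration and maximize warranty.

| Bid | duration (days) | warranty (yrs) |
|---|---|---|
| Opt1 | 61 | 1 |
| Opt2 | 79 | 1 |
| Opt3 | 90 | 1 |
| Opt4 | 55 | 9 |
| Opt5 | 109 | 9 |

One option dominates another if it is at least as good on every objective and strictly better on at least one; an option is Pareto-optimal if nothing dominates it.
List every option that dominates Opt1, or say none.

Opt4: duration 55≤61, warranty 9≥1 — dominates Opt1.
Others (Opt2, Opt3, Opt5) are each worse than Opt1 on at least one objective.

Opt4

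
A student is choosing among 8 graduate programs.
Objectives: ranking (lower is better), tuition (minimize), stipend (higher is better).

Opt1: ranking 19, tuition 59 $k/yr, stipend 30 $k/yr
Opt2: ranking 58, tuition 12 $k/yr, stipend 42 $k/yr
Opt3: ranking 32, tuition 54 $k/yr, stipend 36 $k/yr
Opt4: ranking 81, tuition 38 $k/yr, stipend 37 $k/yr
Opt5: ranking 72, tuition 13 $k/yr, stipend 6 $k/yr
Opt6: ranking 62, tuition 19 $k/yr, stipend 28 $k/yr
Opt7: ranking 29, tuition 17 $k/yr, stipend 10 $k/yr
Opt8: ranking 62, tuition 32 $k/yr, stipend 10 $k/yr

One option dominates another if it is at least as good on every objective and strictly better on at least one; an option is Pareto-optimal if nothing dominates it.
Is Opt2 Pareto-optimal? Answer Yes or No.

Yes

Opt1: worse on tuition (59 vs 12).
Opt3: worse on tuition (54 vs 12).
Opt4: worse on ranking (81 vs 58).
Opt5: worse on ranking (72 vs 58).
Opt6: worse on ranking (62 vs 58).
Opt7: worse on tuition (17 vs 12).
Opt8: worse on ranking (62 vs 58).
No option is at least as good as Opt2 on every objective and strictly better on one.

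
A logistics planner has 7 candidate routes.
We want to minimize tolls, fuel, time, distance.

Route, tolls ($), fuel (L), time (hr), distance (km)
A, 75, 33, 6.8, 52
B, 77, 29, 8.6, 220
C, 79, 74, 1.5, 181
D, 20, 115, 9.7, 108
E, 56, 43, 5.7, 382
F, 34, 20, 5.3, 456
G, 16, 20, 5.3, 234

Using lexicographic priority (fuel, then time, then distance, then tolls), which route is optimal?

First minimize fuel: best is 20, kept {F, G}.
Then minimize time: best is 5.3, kept {F, G}.
Then minimize distance: best is 234, kept {G}.

G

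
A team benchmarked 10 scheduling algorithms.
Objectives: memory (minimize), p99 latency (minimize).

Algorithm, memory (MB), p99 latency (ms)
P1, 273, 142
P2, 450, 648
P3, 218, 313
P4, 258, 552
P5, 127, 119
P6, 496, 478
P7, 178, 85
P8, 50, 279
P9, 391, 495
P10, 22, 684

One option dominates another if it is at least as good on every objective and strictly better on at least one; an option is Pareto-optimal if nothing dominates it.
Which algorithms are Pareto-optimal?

P5, P7, P8, P10

P1: dominated by P5 (memory 127≤273, p99 latency 119≤142).
P2: dominated by P1 (memory 273≤450, p99 latency 142≤648).
P3: dominated by P5 (memory 127≤218, p99 latency 119≤313).
P4: dominated by P3 (memory 218≤258, p99 latency 313≤552).
P5: not dominated.
P6: dominated by P1 (memory 273≤496, p99 latency 142≤478).
P7: not dominated (best p99 latency).
P8: not dominated.
P9: dominated by P1 (memory 273≤391, p99 latency 142≤495).
P10: not dominated (best memory).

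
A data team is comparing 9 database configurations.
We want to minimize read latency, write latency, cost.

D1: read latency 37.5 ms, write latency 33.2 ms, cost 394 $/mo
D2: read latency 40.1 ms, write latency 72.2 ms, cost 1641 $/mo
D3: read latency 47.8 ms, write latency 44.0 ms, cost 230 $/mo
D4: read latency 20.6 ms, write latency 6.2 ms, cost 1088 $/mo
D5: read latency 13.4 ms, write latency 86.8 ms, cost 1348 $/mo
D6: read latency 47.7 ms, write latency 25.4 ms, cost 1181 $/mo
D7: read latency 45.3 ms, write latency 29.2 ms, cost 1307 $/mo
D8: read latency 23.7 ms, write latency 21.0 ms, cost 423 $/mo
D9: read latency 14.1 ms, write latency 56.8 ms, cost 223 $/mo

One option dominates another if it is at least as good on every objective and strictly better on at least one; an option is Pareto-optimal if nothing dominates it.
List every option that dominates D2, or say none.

D1: read latency 37.5≤40.1, write latency 33.2≤72.2, cost 394≤1641 — dominates D2.
D4: read latency 20.6≤40.1, write latency 6.2≤72.2, cost 1088≤1641 — dominates D2.
D8: read latency 23.7≤40.1, write latency 21.0≤72.2, cost 423≤1641 — dominates D2.
D9: read latency 14.1≤40.1, write latency 56.8≤72.2, cost 223≤1641 — dominates D2.
Others (D3, D5, D6, D7) are each worse than D2 on at least one objective.

D1, D4, D8, D9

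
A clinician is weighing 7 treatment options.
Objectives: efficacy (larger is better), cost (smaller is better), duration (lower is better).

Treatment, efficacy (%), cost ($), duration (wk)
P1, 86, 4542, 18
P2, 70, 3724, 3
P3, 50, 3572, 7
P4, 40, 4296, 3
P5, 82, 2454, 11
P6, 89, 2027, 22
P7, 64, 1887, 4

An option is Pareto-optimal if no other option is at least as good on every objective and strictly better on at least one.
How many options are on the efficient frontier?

P1: not dominated.
P2: not dominated.
P3: dominated by P7 (efficacy 64≥50, cost 1887≤3572, duration 4≤7).
P4: dominated by P2 (efficacy 70≥40, cost 3724≤4296, duration 3≤3).
P5: not dominated.
P6: not dominated (best efficacy).
P7: not dominated (best cost).
Pareto-optimal: P1, P2, P5, P6, P7 → 5.

5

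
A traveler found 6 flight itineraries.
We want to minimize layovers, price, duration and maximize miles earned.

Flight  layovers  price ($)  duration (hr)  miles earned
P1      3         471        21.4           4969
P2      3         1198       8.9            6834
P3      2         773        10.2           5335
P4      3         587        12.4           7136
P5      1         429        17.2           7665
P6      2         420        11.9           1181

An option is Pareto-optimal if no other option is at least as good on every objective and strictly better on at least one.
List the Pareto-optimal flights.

P2, P3, P4, P5, P6

P1: dominated by P5 (layovers 1≤3, price 429≤471, duration 17.2≤21.4, miles earned 7665≥4969).
P2: not dominated (best duration).
P3: not dominated.
P4: not dominated.
P5: not dominated (best layovers).
P6: not dominated (best price).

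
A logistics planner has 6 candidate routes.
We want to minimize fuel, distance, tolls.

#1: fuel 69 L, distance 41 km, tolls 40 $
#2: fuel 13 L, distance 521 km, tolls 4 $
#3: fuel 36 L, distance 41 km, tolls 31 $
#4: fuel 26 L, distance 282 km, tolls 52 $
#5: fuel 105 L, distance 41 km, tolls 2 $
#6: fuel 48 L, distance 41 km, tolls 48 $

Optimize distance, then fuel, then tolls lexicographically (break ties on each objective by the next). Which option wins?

#3

First minimize distance: best is 41, kept {#1, #3, #5, #6}.
Then minimize fuel: best is 36, kept {#3}.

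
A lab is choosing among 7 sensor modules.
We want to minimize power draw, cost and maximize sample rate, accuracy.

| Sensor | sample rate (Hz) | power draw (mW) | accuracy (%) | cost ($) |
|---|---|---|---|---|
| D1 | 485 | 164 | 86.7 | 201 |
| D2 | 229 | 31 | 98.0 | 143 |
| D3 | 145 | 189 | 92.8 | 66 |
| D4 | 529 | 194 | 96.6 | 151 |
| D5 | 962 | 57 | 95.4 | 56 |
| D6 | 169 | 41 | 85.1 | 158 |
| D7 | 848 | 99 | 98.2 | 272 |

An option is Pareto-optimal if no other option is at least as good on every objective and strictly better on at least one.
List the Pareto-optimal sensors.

D2, D4, D5, D7

D1: dominated by D5 (sample rate 962≥485, power draw 57≤164, accuracy 95.4≥86.7, cost 56≤201).
D2: not dominated (best power draw).
D3: dominated by D5 (sample rate 962≥145, power draw 57≤189, accuracy 95.4≥92.8, cost 56≤66).
D4: not dominated.
D5: not dominated (best sample rate).
D6: dominated by D2 (sample rate 229≥169, power draw 31≤41, accuracy 98.0≥85.1, cost 143≤158).
D7: not dominated (best accuracy).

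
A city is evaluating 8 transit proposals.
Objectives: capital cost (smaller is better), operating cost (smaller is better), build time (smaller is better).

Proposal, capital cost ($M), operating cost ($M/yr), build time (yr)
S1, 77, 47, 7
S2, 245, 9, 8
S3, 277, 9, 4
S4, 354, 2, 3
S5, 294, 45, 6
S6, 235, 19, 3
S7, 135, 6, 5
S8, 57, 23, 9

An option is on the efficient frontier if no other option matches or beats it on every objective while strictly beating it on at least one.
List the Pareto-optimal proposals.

S1: not dominated.
S2: dominated by S7 (capital cost 135≤245, operating cost 6≤9, build time 5≤8).
S3: not dominated.
S4: not dominated (best operating cost).
S5: dominated by S3 (capital cost 277≤294, operating cost 9≤45, build time 4≤6).
S6: not dominated.
S7: not dominated.
S8: not dominated (best capital cost).

S1, S3, S4, S6, S7, S8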